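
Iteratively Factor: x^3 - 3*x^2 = (x)*(x^2 - 3*x) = x*(x - 3)*(x)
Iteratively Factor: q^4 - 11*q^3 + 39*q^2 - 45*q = (q - 3)*(q^3 - 8*q^2 + 15*q) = q*(q - 3)*(q^2 - 8*q + 15) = q*(q - 5)*(q - 3)*(q - 3)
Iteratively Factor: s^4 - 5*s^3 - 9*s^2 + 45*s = (s - 5)*(s^3 - 9*s) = s*(s - 5)*(s^2 - 9) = s*(s - 5)*(s - 3)*(s + 3)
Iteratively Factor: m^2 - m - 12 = (m + 3)*(m - 4)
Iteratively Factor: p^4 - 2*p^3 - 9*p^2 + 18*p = (p - 3)*(p^3 + p^2 - 6*p) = (p - 3)*(p + 3)*(p^2 - 2*p) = p*(p - 3)*(p + 3)*(p - 2)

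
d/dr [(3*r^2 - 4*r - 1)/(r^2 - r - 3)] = (r^2 - 16*r + 11)/(r^4 - 2*r^3 - 5*r^2 + 6*r + 9)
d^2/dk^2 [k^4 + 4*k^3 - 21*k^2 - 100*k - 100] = 12*k^2 + 24*k - 42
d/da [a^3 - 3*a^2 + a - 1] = 3*a^2 - 6*a + 1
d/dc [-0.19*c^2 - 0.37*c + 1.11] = -0.38*c - 0.37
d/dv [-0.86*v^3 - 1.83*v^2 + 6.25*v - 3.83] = -2.58*v^2 - 3.66*v + 6.25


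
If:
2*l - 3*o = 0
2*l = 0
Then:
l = 0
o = 0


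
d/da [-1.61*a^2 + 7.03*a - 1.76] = 7.03 - 3.22*a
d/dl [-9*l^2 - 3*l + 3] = -18*l - 3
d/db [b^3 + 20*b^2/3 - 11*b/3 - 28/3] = 3*b^2 + 40*b/3 - 11/3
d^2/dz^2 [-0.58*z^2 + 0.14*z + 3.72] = -1.16000000000000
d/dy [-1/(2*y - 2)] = 1/(2*(y - 1)^2)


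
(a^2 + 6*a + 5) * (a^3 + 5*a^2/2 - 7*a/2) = a^5 + 17*a^4/2 + 33*a^3/2 - 17*a^2/2 - 35*a/2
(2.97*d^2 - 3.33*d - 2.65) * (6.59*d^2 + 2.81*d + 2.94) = 19.5723*d^4 - 13.599*d^3 - 18.089*d^2 - 17.2367*d - 7.791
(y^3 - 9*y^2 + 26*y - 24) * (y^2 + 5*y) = y^5 - 4*y^4 - 19*y^3 + 106*y^2 - 120*y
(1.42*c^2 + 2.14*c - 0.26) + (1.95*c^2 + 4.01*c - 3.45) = 3.37*c^2 + 6.15*c - 3.71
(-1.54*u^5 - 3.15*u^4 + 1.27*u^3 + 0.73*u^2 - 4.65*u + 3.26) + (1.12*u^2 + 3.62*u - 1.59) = -1.54*u^5 - 3.15*u^4 + 1.27*u^3 + 1.85*u^2 - 1.03*u + 1.67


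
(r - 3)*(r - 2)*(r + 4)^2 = r^4 + 3*r^3 - 18*r^2 - 32*r + 96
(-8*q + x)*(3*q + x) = -24*q^2 - 5*q*x + x^2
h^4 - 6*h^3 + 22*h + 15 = (h - 5)*(h - 3)*(h + 1)^2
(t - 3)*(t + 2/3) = t^2 - 7*t/3 - 2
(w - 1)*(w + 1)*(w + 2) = w^3 + 2*w^2 - w - 2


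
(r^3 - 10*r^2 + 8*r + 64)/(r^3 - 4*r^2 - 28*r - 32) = (r - 4)/(r + 2)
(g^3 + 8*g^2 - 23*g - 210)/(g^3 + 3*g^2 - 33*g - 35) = (g + 6)/(g + 1)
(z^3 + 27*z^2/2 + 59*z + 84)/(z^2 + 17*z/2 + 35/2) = (z^2 + 10*z + 24)/(z + 5)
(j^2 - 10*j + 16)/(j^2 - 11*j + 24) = (j - 2)/(j - 3)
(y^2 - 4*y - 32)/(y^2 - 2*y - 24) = (y - 8)/(y - 6)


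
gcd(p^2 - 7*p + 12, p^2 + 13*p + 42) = 1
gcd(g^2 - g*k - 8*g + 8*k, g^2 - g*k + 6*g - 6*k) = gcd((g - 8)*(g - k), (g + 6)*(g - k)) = g - k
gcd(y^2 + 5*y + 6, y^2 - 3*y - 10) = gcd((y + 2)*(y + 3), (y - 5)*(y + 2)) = y + 2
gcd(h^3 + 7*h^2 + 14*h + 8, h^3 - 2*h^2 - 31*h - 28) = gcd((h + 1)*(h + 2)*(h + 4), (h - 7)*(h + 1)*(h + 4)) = h^2 + 5*h + 4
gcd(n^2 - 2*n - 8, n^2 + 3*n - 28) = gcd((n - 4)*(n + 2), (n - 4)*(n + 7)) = n - 4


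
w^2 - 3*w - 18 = (w - 6)*(w + 3)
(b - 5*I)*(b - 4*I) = b^2 - 9*I*b - 20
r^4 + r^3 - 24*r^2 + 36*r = r*(r - 3)*(r - 2)*(r + 6)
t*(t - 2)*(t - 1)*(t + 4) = t^4 + t^3 - 10*t^2 + 8*t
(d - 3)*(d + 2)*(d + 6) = d^3 + 5*d^2 - 12*d - 36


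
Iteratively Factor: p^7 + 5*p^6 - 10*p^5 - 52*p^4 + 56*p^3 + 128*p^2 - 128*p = (p - 2)*(p^6 + 7*p^5 + 4*p^4 - 44*p^3 - 32*p^2 + 64*p) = (p - 2)*(p + 2)*(p^5 + 5*p^4 - 6*p^3 - 32*p^2 + 32*p) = (p - 2)^2*(p + 2)*(p^4 + 7*p^3 + 8*p^2 - 16*p) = p*(p - 2)^2*(p + 2)*(p^3 + 7*p^2 + 8*p - 16) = p*(p - 2)^2*(p + 2)*(p + 4)*(p^2 + 3*p - 4) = p*(p - 2)^2*(p + 2)*(p + 4)^2*(p - 1)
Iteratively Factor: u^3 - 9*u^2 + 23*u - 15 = (u - 5)*(u^2 - 4*u + 3) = (u - 5)*(u - 3)*(u - 1)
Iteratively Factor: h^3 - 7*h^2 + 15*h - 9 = (h - 1)*(h^2 - 6*h + 9) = (h - 3)*(h - 1)*(h - 3)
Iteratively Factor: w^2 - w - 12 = (w - 4)*(w + 3)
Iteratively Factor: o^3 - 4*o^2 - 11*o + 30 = (o + 3)*(o^2 - 7*o + 10) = (o - 2)*(o + 3)*(o - 5)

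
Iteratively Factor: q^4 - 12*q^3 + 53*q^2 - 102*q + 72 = (q - 4)*(q^3 - 8*q^2 + 21*q - 18) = (q - 4)*(q - 2)*(q^2 - 6*q + 9) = (q - 4)*(q - 3)*(q - 2)*(q - 3)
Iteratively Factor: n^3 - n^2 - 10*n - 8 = (n - 4)*(n^2 + 3*n + 2) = (n - 4)*(n + 2)*(n + 1)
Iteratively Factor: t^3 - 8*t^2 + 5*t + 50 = (t - 5)*(t^2 - 3*t - 10) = (t - 5)^2*(t + 2)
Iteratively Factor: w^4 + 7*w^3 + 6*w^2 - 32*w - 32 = (w - 2)*(w^3 + 9*w^2 + 24*w + 16) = (w - 2)*(w + 4)*(w^2 + 5*w + 4) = (w - 2)*(w + 4)^2*(w + 1)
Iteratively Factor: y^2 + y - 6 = (y + 3)*(y - 2)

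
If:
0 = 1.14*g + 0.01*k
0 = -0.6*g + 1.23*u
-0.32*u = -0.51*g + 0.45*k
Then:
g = 0.00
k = 0.00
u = 0.00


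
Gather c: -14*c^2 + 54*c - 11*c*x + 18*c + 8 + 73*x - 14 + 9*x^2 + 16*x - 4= -14*c^2 + c*(72 - 11*x) + 9*x^2 + 89*x - 10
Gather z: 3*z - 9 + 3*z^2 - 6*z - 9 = 3*z^2 - 3*z - 18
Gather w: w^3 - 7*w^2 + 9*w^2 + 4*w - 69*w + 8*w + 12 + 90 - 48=w^3 + 2*w^2 - 57*w + 54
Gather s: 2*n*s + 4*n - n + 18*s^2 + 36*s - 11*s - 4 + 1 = 3*n + 18*s^2 + s*(2*n + 25) - 3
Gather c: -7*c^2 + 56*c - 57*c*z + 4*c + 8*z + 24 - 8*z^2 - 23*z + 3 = -7*c^2 + c*(60 - 57*z) - 8*z^2 - 15*z + 27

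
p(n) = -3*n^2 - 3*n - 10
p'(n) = -6*n - 3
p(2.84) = -42.72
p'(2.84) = -20.04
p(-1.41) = -11.73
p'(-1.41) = 5.46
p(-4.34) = -53.49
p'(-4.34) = 23.04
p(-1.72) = -13.72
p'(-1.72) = 7.32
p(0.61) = -12.95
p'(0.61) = -6.66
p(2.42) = -34.83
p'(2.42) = -17.52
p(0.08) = -10.26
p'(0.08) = -3.48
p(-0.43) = -9.26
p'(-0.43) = -0.42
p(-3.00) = -28.00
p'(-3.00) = 15.00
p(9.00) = -280.00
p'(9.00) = -57.00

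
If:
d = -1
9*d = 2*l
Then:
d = -1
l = -9/2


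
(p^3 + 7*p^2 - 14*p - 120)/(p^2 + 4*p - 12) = (p^2 + p - 20)/(p - 2)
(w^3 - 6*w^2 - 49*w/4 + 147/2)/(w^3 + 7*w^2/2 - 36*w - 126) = (w - 7/2)/(w + 6)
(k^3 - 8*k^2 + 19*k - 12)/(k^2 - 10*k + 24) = (k^2 - 4*k + 3)/(k - 6)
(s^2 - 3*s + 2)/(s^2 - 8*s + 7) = (s - 2)/(s - 7)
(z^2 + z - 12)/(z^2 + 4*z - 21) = (z + 4)/(z + 7)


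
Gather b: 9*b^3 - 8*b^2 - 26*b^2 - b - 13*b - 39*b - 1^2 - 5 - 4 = 9*b^3 - 34*b^2 - 53*b - 10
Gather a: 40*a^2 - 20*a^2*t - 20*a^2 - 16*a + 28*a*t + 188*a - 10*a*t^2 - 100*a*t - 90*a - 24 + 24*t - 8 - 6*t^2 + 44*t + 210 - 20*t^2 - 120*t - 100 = a^2*(20 - 20*t) + a*(-10*t^2 - 72*t + 82) - 26*t^2 - 52*t + 78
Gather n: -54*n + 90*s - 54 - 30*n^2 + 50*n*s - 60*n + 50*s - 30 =-30*n^2 + n*(50*s - 114) + 140*s - 84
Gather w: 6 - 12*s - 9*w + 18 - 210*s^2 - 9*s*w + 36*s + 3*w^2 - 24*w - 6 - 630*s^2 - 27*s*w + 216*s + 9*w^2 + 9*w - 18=-840*s^2 + 240*s + 12*w^2 + w*(-36*s - 24)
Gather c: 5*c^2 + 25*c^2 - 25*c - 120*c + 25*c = 30*c^2 - 120*c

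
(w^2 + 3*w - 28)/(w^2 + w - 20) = (w + 7)/(w + 5)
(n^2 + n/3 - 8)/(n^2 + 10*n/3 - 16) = (n + 3)/(n + 6)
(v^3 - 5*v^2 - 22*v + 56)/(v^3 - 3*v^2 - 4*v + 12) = (v^2 - 3*v - 28)/(v^2 - v - 6)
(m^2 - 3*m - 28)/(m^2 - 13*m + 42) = (m + 4)/(m - 6)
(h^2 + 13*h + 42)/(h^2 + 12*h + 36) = (h + 7)/(h + 6)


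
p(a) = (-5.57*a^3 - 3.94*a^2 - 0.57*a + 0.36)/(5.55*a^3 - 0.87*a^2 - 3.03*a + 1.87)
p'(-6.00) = 0.02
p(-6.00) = -0.88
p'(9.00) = 0.01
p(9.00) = -1.11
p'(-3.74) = 0.03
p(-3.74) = -0.83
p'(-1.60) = -0.10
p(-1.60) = -0.77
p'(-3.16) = 0.04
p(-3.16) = -0.80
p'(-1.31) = -0.56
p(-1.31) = -0.84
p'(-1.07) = -3.96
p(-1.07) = -1.22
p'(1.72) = 0.68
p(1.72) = -1.82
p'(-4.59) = 0.03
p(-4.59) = -0.85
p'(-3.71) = 0.03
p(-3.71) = -0.82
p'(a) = (-16.71*a^2 - 7.88*a - 0.57)/(5.55*a^3 - 0.87*a^2 - 3.03*a + 1.87) + (-16.65*a^2 + 1.74*a + 3.03)*(-5.57*a^3 - 3.94*a^2 - 0.57*a + 0.36)/(5.55*a^3 - 0.87*a^2 - 3.03*a + 1.87)^2 = (26.7129*a^4 + 40.0812*a^3 - 25.7994*a^2 - 14.1092*a + 0.0248999999999999)/(30.8025*a^6 - 9.657*a^5 - 32.8761*a^4 + 26.0292*a^3 + 5.9271*a^2 - 11.3322*a + 3.4969)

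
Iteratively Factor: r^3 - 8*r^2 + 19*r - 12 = (r - 4)*(r^2 - 4*r + 3) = (r - 4)*(r - 3)*(r - 1)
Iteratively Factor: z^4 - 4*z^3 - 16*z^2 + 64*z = (z - 4)*(z^3 - 16*z) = (z - 4)*(z + 4)*(z^2 - 4*z) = (z - 4)^2*(z + 4)*(z)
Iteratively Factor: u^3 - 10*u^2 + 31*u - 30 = (u - 5)*(u^2 - 5*u + 6) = (u - 5)*(u - 3)*(u - 2)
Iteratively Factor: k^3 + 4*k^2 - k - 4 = (k + 4)*(k^2 - 1) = (k + 1)*(k + 4)*(k - 1)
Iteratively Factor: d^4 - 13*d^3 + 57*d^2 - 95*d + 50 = (d - 2)*(d^3 - 11*d^2 + 35*d - 25) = (d - 2)*(d - 1)*(d^2 - 10*d + 25) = (d - 5)*(d - 2)*(d - 1)*(d - 5)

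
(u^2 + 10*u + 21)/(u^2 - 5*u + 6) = (u^2 + 10*u + 21)/(u^2 - 5*u + 6)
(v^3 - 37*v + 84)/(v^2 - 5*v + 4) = (v^2 + 4*v - 21)/(v - 1)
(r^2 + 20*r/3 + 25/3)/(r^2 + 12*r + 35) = (r + 5/3)/(r + 7)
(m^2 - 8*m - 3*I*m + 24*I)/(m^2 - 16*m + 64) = (m - 3*I)/(m - 8)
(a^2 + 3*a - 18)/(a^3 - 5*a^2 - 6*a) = (-a^2 - 3*a + 18)/(a*(-a^2 + 5*a + 6))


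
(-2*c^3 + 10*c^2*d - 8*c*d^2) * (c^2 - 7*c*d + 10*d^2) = -2*c^5 + 24*c^4*d - 98*c^3*d^2 + 156*c^2*d^3 - 80*c*d^4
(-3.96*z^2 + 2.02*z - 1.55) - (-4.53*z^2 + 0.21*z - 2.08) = 0.57*z^2 + 1.81*z + 0.53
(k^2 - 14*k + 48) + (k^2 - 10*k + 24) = 2*k^2 - 24*k + 72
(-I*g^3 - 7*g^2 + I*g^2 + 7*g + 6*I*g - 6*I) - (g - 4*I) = -I*g^3 - 7*g^2 + I*g^2 + 6*g + 6*I*g - 2*I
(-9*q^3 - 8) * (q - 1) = -9*q^4 + 9*q^3 - 8*q + 8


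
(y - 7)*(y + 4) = y^2 - 3*y - 28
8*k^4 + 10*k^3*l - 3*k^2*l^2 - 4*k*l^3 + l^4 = (-4*k + l)*(-2*k + l)*(k + l)^2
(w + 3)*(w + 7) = w^2 + 10*w + 21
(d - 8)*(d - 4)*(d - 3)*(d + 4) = d^4 - 11*d^3 + 8*d^2 + 176*d - 384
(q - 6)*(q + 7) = q^2 + q - 42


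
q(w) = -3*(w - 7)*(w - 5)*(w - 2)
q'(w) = -3*(w - 7)*(w - 5) - 3*(w - 7)*(w - 2) - 3*(w - 5)*(w - 2)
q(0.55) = 124.86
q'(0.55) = -133.52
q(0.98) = 74.05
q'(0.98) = -103.32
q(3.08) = -24.39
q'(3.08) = -3.66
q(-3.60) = 1531.49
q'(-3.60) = -596.04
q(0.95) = 77.18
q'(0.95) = -105.32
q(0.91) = 81.45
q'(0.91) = -108.01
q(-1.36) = 535.95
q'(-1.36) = -307.89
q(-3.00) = 1200.00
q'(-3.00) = -510.00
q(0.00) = 210.00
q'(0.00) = -177.00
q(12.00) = -1050.00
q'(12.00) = -465.00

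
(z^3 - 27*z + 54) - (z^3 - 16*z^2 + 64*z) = 16*z^2 - 91*z + 54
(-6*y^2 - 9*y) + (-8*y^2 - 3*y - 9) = -14*y^2 - 12*y - 9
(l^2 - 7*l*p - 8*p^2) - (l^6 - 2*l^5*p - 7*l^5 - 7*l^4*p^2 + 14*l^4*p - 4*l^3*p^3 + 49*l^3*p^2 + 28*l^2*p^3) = -l^6 + 2*l^5*p + 7*l^5 + 7*l^4*p^2 - 14*l^4*p + 4*l^3*p^3 - 49*l^3*p^2 - 28*l^2*p^3 + l^2 - 7*l*p - 8*p^2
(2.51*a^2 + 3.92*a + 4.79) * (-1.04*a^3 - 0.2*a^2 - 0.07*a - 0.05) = -2.6104*a^5 - 4.5788*a^4 - 5.9413*a^3 - 1.3579*a^2 - 0.5313*a - 0.2395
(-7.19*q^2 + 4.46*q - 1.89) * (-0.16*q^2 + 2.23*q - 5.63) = 1.1504*q^4 - 16.7473*q^3 + 50.7279*q^2 - 29.3245*q + 10.6407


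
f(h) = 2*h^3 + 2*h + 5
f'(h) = 6*h^2 + 2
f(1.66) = 17.47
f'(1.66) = 18.53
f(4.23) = 164.83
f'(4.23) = 109.36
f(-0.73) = 2.76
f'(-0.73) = 5.20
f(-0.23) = 4.52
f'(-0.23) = 2.32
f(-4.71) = -213.39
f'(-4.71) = 135.10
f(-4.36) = -169.48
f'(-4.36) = 116.06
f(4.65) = 215.39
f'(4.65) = 131.74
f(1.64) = 17.10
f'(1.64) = 18.14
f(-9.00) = -1471.00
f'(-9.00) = 488.00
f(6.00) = 449.00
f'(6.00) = 218.00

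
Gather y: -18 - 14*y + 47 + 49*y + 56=35*y + 85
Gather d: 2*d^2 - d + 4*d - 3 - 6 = 2*d^2 + 3*d - 9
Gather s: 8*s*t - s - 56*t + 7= s*(8*t - 1) - 56*t + 7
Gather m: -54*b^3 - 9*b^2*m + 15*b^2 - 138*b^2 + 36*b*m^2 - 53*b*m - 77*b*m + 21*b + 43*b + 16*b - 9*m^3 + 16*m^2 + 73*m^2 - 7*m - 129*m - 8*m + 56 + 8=-54*b^3 - 123*b^2 + 80*b - 9*m^3 + m^2*(36*b + 89) + m*(-9*b^2 - 130*b - 144) + 64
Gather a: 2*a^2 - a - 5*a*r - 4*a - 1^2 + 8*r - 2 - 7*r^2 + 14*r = 2*a^2 + a*(-5*r - 5) - 7*r^2 + 22*r - 3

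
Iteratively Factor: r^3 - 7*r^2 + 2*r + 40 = (r - 4)*(r^2 - 3*r - 10) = (r - 4)*(r + 2)*(r - 5)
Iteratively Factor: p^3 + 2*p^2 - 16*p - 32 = (p - 4)*(p^2 + 6*p + 8) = (p - 4)*(p + 2)*(p + 4)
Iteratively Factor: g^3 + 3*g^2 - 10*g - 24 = (g - 3)*(g^2 + 6*g + 8) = (g - 3)*(g + 4)*(g + 2)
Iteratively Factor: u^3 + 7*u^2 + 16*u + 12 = (u + 3)*(u^2 + 4*u + 4) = (u + 2)*(u + 3)*(u + 2)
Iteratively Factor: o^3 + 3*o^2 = (o + 3)*(o^2) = o*(o + 3)*(o)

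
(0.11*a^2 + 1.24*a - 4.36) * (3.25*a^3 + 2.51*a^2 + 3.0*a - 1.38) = 0.3575*a^5 + 4.3061*a^4 - 10.7276*a^3 - 7.3754*a^2 - 14.7912*a + 6.0168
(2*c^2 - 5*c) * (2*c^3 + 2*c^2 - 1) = 4*c^5 - 6*c^4 - 10*c^3 - 2*c^2 + 5*c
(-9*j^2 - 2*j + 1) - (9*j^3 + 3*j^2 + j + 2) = -9*j^3 - 12*j^2 - 3*j - 1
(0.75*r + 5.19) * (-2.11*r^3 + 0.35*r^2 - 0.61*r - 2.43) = -1.5825*r^4 - 10.6884*r^3 + 1.359*r^2 - 4.9884*r - 12.6117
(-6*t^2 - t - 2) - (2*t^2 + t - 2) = -8*t^2 - 2*t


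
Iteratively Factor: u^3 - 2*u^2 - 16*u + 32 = (u + 4)*(u^2 - 6*u + 8) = (u - 4)*(u + 4)*(u - 2)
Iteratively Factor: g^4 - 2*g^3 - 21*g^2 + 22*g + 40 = (g + 1)*(g^3 - 3*g^2 - 18*g + 40) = (g + 1)*(g + 4)*(g^2 - 7*g + 10) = (g - 5)*(g + 1)*(g + 4)*(g - 2)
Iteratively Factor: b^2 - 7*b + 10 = (b - 5)*(b - 2)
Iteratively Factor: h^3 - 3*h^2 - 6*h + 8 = (h - 1)*(h^2 - 2*h - 8) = (h - 1)*(h + 2)*(h - 4)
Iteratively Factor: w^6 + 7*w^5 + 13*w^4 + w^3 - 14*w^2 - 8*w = (w)*(w^5 + 7*w^4 + 13*w^3 + w^2 - 14*w - 8) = w*(w + 2)*(w^4 + 5*w^3 + 3*w^2 - 5*w - 4) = w*(w + 2)*(w + 4)*(w^3 + w^2 - w - 1) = w*(w - 1)*(w + 2)*(w + 4)*(w^2 + 2*w + 1) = w*(w - 1)*(w + 1)*(w + 2)*(w + 4)*(w + 1)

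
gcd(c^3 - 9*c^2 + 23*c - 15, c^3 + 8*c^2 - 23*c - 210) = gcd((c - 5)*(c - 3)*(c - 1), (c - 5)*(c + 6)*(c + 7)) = c - 5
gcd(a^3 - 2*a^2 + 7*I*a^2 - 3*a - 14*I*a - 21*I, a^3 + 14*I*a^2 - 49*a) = a + 7*I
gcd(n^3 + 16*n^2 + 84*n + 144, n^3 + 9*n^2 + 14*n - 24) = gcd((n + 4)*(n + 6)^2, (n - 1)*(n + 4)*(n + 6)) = n^2 + 10*n + 24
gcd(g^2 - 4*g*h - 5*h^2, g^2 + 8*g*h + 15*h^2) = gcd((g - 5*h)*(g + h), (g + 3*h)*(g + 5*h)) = 1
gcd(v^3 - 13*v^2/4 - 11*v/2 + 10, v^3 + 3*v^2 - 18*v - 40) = v^2 - 2*v - 8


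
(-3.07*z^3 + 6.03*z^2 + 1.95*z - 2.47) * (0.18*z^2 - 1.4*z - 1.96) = -0.5526*z^5 + 5.3834*z^4 - 2.0738*z^3 - 14.9934*z^2 - 0.364*z + 4.8412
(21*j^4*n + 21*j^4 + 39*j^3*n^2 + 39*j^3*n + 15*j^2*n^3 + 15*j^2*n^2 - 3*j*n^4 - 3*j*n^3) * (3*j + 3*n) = 63*j^5*n + 63*j^5 + 180*j^4*n^2 + 180*j^4*n + 162*j^3*n^3 + 162*j^3*n^2 + 36*j^2*n^4 + 36*j^2*n^3 - 9*j*n^5 - 9*j*n^4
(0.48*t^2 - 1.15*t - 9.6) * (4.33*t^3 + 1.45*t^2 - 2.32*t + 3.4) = 2.0784*t^5 - 4.2835*t^4 - 44.3491*t^3 - 9.62*t^2 + 18.362*t - 32.64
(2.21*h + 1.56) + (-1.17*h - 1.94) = 1.04*h - 0.38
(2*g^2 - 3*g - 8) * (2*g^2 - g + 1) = 4*g^4 - 8*g^3 - 11*g^2 + 5*g - 8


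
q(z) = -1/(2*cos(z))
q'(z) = -sin(z)/(2*cos(z)^2)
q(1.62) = 10.17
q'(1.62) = -206.44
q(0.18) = -0.51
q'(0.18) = -0.09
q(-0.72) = -0.67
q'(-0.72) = 0.58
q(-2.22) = 0.83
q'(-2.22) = 1.09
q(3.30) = 0.51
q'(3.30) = 0.08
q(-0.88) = -0.78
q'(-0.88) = 0.95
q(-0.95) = -0.86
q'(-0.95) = 1.20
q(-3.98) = 0.75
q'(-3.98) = -0.83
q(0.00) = -0.50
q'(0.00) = 0.00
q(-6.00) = -0.52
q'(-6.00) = -0.15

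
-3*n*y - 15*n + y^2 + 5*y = (-3*n + y)*(y + 5)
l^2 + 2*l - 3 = (l - 1)*(l + 3)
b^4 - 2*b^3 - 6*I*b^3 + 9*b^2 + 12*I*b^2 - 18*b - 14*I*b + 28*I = (b - 2)*(b - 7*I)*(b - I)*(b + 2*I)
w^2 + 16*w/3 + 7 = (w + 7/3)*(w + 3)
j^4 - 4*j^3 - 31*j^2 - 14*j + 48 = (j - 8)*(j - 1)*(j + 2)*(j + 3)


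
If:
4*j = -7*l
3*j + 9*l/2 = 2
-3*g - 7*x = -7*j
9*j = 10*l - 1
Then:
No Solution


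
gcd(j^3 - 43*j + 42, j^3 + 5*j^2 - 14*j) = j + 7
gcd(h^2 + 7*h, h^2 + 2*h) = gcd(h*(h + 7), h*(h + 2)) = h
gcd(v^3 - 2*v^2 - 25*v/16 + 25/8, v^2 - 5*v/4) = v - 5/4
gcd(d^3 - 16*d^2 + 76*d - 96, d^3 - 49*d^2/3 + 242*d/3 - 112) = d^2 - 14*d + 48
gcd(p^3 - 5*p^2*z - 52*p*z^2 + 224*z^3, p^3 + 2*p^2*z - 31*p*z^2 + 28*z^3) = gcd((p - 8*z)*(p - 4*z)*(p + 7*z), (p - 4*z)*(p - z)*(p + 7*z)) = -p^2 - 3*p*z + 28*z^2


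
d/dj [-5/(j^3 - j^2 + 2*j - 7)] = 5*(3*j^2 - 2*j + 2)/(j^3 - j^2 + 2*j - 7)^2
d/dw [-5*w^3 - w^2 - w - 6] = -15*w^2 - 2*w - 1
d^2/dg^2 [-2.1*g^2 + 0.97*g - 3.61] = -4.20000000000000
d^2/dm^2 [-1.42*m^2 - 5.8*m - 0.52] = -2.84000000000000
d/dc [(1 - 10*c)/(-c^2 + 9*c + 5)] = (-10*c^2 + 2*c - 59)/(c^4 - 18*c^3 + 71*c^2 + 90*c + 25)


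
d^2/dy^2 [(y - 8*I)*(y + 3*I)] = 2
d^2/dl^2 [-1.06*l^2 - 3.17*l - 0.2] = -2.12000000000000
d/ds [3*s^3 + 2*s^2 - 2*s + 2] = 9*s^2 + 4*s - 2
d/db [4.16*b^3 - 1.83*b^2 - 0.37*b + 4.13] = 12.48*b^2 - 3.66*b - 0.37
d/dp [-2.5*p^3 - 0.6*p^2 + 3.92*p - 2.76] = -7.5*p^2 - 1.2*p + 3.92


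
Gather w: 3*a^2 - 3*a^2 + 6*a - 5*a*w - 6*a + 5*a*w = 0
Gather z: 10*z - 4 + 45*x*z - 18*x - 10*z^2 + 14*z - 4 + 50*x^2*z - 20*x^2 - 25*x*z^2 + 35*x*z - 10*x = -20*x^2 - 28*x + z^2*(-25*x - 10) + z*(50*x^2 + 80*x + 24) - 8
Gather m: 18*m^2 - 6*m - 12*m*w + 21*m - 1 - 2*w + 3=18*m^2 + m*(15 - 12*w) - 2*w + 2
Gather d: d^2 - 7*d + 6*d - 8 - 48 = d^2 - d - 56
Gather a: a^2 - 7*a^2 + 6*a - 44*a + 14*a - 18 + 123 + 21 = -6*a^2 - 24*a + 126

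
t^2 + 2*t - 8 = (t - 2)*(t + 4)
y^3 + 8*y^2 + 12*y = y*(y + 2)*(y + 6)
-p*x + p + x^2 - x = (-p + x)*(x - 1)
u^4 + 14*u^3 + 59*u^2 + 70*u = u*(u + 2)*(u + 5)*(u + 7)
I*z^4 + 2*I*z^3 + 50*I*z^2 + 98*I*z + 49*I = (z + 1)*(z - 7*I)*(z + 7*I)*(I*z + I)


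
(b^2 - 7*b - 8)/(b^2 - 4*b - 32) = (b + 1)/(b + 4)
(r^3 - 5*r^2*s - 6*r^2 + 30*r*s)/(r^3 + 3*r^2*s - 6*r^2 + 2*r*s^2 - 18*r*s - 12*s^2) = r*(r - 5*s)/(r^2 + 3*r*s + 2*s^2)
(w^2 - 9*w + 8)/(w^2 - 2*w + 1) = (w - 8)/(w - 1)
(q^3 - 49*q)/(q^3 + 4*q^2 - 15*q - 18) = q*(q^2 - 49)/(q^3 + 4*q^2 - 15*q - 18)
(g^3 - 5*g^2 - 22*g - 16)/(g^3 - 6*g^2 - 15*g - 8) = (g + 2)/(g + 1)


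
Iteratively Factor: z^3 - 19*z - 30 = (z + 2)*(z^2 - 2*z - 15) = (z - 5)*(z + 2)*(z + 3)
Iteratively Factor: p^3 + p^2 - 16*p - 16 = (p - 4)*(p^2 + 5*p + 4) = (p - 4)*(p + 1)*(p + 4)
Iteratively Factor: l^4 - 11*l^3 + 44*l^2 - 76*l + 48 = (l - 3)*(l^3 - 8*l^2 + 20*l - 16) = (l - 3)*(l - 2)*(l^2 - 6*l + 8) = (l - 4)*(l - 3)*(l - 2)*(l - 2)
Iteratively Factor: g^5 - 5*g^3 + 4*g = (g + 2)*(g^4 - 2*g^3 - g^2 + 2*g) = g*(g + 2)*(g^3 - 2*g^2 - g + 2) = g*(g - 1)*(g + 2)*(g^2 - g - 2) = g*(g - 1)*(g + 1)*(g + 2)*(g - 2)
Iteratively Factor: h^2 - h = (h)*(h - 1)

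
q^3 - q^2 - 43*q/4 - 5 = (q - 4)*(q + 1/2)*(q + 5/2)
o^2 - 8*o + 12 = (o - 6)*(o - 2)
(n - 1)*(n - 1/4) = n^2 - 5*n/4 + 1/4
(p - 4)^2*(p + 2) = p^3 - 6*p^2 + 32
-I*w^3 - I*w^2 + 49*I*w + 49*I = (w - 7)*(w + 7)*(-I*w - I)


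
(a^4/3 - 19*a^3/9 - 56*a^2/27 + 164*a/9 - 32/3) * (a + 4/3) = a^5/3 - 5*a^4/3 - 44*a^3/9 + 1252*a^2/81 + 368*a/27 - 128/9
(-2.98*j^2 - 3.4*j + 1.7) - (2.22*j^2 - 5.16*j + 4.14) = -5.2*j^2 + 1.76*j - 2.44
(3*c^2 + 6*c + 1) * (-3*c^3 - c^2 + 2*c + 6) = -9*c^5 - 21*c^4 - 3*c^3 + 29*c^2 + 38*c + 6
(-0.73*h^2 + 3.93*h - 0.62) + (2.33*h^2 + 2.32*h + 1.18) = 1.6*h^2 + 6.25*h + 0.56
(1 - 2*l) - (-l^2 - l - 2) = l^2 - l + 3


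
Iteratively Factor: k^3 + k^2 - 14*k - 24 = (k - 4)*(k^2 + 5*k + 6) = (k - 4)*(k + 3)*(k + 2)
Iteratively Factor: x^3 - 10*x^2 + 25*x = (x - 5)*(x^2 - 5*x) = x*(x - 5)*(x - 5)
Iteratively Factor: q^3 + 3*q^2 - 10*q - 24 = (q + 2)*(q^2 + q - 12) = (q + 2)*(q + 4)*(q - 3)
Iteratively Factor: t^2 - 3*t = (t - 3)*(t)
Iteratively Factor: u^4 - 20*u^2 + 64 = (u + 2)*(u^3 - 2*u^2 - 16*u + 32) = (u - 4)*(u + 2)*(u^2 + 2*u - 8) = (u - 4)*(u - 2)*(u + 2)*(u + 4)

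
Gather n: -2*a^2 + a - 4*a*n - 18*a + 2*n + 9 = -2*a^2 - 17*a + n*(2 - 4*a) + 9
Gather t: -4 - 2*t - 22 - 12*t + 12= -14*t - 14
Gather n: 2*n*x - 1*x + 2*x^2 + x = 2*n*x + 2*x^2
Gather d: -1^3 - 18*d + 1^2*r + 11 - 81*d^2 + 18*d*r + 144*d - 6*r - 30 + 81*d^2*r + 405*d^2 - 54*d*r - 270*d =d^2*(81*r + 324) + d*(-36*r - 144) - 5*r - 20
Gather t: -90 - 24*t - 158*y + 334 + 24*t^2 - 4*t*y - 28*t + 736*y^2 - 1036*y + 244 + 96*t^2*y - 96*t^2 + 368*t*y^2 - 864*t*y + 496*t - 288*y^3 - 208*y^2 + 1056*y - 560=t^2*(96*y - 72) + t*(368*y^2 - 868*y + 444) - 288*y^3 + 528*y^2 - 138*y - 72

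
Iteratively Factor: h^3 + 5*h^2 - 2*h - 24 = (h + 4)*(h^2 + h - 6) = (h + 3)*(h + 4)*(h - 2)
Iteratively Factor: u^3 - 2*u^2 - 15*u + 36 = (u - 3)*(u^2 + u - 12) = (u - 3)^2*(u + 4)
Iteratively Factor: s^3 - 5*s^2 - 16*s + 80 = (s - 5)*(s^2 - 16) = (s - 5)*(s - 4)*(s + 4)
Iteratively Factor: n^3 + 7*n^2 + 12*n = (n)*(n^2 + 7*n + 12) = n*(n + 4)*(n + 3)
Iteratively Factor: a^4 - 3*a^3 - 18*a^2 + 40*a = (a - 2)*(a^3 - a^2 - 20*a) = (a - 2)*(a + 4)*(a^2 - 5*a) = a*(a - 2)*(a + 4)*(a - 5)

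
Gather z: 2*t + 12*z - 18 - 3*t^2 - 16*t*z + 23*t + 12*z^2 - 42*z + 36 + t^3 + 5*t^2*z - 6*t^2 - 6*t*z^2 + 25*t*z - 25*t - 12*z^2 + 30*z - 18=t^3 - 9*t^2 - 6*t*z^2 + z*(5*t^2 + 9*t)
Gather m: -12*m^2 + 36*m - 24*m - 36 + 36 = -12*m^2 + 12*m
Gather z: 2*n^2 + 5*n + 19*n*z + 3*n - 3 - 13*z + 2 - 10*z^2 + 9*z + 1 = 2*n^2 + 8*n - 10*z^2 + z*(19*n - 4)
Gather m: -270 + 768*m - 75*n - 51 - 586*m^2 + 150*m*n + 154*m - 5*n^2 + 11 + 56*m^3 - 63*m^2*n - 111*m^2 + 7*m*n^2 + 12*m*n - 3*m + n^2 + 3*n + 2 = 56*m^3 + m^2*(-63*n - 697) + m*(7*n^2 + 162*n + 919) - 4*n^2 - 72*n - 308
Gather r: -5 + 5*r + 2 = 5*r - 3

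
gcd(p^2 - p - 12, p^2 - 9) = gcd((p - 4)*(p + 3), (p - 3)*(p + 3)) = p + 3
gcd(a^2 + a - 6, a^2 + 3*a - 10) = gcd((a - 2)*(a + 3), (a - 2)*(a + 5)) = a - 2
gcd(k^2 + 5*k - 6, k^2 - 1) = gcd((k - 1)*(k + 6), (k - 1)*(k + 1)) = k - 1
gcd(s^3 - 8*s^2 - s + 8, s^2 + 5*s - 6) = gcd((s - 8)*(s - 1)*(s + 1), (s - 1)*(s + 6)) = s - 1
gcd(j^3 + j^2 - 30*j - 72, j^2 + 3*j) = j + 3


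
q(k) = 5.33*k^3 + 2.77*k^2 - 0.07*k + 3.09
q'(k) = 15.99*k^2 + 5.54*k - 0.07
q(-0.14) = 3.14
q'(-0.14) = -0.53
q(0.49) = 4.35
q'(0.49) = 6.48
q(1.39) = 22.66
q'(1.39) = 38.52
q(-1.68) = -14.25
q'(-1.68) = 35.75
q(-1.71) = -15.34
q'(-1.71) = 37.21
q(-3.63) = -215.10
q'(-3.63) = 190.52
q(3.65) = 298.92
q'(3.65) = 233.18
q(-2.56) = -68.00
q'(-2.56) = 90.54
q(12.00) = 9611.37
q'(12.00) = 2368.97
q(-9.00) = -3657.48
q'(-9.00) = 1245.26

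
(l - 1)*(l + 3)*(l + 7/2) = l^3 + 11*l^2/2 + 4*l - 21/2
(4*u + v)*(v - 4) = 4*u*v - 16*u + v^2 - 4*v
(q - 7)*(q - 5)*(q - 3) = q^3 - 15*q^2 + 71*q - 105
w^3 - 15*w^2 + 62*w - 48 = (w - 8)*(w - 6)*(w - 1)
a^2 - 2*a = a*(a - 2)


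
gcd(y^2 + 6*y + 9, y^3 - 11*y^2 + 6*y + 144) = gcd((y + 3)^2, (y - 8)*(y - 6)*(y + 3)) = y + 3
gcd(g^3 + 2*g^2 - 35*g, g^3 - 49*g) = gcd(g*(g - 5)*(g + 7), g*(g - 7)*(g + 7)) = g^2 + 7*g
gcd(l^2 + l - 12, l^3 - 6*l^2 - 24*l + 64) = l + 4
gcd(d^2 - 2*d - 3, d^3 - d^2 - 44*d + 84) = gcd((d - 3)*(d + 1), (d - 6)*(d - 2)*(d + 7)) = 1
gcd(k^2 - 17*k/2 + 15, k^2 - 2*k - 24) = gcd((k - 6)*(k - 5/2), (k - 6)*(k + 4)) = k - 6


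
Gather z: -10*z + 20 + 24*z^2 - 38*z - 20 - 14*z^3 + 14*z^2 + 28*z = -14*z^3 + 38*z^2 - 20*z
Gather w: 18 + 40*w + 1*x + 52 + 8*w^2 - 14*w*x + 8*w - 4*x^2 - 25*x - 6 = 8*w^2 + w*(48 - 14*x) - 4*x^2 - 24*x + 64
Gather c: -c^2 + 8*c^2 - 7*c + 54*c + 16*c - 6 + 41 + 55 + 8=7*c^2 + 63*c + 98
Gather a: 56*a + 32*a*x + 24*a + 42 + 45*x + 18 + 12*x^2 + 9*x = a*(32*x + 80) + 12*x^2 + 54*x + 60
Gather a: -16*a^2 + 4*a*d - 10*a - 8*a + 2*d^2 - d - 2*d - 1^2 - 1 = -16*a^2 + a*(4*d - 18) + 2*d^2 - 3*d - 2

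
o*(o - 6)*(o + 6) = o^3 - 36*o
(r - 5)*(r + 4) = r^2 - r - 20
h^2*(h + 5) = h^3 + 5*h^2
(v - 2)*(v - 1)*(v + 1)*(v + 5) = v^4 + 3*v^3 - 11*v^2 - 3*v + 10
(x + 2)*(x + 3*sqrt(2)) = x^2 + 2*x + 3*sqrt(2)*x + 6*sqrt(2)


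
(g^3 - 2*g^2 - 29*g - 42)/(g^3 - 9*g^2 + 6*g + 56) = (g + 3)/(g - 4)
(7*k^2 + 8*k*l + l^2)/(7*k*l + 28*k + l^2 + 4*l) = (k + l)/(l + 4)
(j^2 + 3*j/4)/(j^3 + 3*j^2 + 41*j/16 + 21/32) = 8*j/(8*j^2 + 18*j + 7)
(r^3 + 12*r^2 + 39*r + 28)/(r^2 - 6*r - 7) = (r^2 + 11*r + 28)/(r - 7)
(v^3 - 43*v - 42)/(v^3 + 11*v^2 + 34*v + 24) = (v - 7)/(v + 4)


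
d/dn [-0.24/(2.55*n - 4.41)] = 0.612/(2.55*n - 4.41)^2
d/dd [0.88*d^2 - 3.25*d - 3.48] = 1.76*d - 3.25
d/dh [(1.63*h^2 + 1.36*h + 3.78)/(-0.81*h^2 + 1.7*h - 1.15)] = (3.8726*h^2 + 2.3746*h - 7.99)/(0.6561*h^4 - 2.754*h^3 + 4.753*h^2 - 3.91*h + 1.3225)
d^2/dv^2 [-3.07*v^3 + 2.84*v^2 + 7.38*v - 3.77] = 5.68 - 18.42*v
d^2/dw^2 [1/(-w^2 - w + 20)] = 2*(w^2 + w - (2*w + 1)^2 - 20)/(w^2 + w - 20)^3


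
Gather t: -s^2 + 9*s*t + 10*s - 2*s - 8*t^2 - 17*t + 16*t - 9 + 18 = -s^2 + 8*s - 8*t^2 + t*(9*s - 1) + 9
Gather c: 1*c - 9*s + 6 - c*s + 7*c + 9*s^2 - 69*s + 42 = c*(8 - s) + 9*s^2 - 78*s + 48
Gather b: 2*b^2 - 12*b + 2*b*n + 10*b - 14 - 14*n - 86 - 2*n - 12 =2*b^2 + b*(2*n - 2) - 16*n - 112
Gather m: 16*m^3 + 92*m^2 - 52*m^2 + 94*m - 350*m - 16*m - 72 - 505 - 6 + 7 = 16*m^3 + 40*m^2 - 272*m - 576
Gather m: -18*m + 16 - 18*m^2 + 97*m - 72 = -18*m^2 + 79*m - 56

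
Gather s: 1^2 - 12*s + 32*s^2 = 32*s^2 - 12*s + 1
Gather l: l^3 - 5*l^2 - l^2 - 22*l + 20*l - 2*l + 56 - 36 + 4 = l^3 - 6*l^2 - 4*l + 24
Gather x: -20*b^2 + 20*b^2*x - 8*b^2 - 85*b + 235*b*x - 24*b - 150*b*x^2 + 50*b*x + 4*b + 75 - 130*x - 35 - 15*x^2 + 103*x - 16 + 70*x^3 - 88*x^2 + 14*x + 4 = -28*b^2 - 105*b + 70*x^3 + x^2*(-150*b - 103) + x*(20*b^2 + 285*b - 13) + 28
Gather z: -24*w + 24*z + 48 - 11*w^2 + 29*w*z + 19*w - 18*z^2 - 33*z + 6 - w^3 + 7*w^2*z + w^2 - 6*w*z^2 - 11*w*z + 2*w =-w^3 - 10*w^2 - 3*w + z^2*(-6*w - 18) + z*(7*w^2 + 18*w - 9) + 54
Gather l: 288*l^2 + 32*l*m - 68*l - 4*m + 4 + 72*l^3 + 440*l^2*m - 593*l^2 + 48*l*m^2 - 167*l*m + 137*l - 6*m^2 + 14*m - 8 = 72*l^3 + l^2*(440*m - 305) + l*(48*m^2 - 135*m + 69) - 6*m^2 + 10*m - 4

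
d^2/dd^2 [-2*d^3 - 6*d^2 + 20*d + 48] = -12*d - 12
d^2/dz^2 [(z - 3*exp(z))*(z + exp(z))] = -2*z*exp(z) - 12*exp(2*z) - 4*exp(z) + 2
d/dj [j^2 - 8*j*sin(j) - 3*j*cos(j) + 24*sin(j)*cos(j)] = 3*j*sin(j) - 8*j*cos(j) + 2*j - 8*sin(j) - 3*cos(j) + 24*cos(2*j)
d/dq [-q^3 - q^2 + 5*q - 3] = -3*q^2 - 2*q + 5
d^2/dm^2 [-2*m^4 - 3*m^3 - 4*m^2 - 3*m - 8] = -24*m^2 - 18*m - 8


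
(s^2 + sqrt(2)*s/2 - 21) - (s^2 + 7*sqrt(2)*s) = -13*sqrt(2)*s/2 - 21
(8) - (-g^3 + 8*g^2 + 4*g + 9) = g^3 - 8*g^2 - 4*g - 1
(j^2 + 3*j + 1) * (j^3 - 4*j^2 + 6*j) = j^5 - j^4 - 5*j^3 + 14*j^2 + 6*j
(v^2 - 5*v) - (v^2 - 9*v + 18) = 4*v - 18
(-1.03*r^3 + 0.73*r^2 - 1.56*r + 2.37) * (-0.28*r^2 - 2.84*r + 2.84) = 0.2884*r^5 + 2.7208*r^4 - 4.5616*r^3 + 5.84*r^2 - 11.1612*r + 6.7308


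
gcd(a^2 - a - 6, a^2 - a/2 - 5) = a + 2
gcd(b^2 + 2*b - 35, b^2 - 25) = b - 5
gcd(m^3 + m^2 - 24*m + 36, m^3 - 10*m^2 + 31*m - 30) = m^2 - 5*m + 6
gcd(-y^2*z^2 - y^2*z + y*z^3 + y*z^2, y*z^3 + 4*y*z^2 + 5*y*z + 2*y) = y*z + y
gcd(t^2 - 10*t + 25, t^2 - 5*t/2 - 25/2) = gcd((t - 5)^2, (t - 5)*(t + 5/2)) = t - 5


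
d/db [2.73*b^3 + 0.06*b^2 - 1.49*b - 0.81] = 8.19*b^2 + 0.12*b - 1.49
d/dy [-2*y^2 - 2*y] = -4*y - 2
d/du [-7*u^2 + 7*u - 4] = 7 - 14*u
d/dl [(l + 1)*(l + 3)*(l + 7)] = 3*l^2 + 22*l + 31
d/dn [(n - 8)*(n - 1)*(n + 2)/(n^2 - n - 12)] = (n^4 - 2*n^3 - 19*n^2 + 136*n + 136)/(n^4 - 2*n^3 - 23*n^2 + 24*n + 144)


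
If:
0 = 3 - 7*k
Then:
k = 3/7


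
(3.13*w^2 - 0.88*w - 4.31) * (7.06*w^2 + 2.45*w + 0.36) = 22.0978*w^4 + 1.4557*w^3 - 31.4578*w^2 - 10.8763*w - 1.5516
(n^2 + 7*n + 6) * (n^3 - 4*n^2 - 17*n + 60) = n^5 + 3*n^4 - 39*n^3 - 83*n^2 + 318*n + 360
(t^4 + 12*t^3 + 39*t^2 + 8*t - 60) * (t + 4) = t^5 + 16*t^4 + 87*t^3 + 164*t^2 - 28*t - 240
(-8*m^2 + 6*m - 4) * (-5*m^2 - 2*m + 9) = 40*m^4 - 14*m^3 - 64*m^2 + 62*m - 36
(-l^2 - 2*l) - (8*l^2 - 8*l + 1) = -9*l^2 + 6*l - 1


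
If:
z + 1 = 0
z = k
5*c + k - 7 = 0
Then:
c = 8/5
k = -1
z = -1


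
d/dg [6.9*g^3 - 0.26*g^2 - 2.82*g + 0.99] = 20.7*g^2 - 0.52*g - 2.82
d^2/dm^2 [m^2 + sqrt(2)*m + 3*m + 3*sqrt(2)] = 2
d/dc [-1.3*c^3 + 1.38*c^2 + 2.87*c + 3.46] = -3.9*c^2 + 2.76*c + 2.87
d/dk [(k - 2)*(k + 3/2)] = 2*k - 1/2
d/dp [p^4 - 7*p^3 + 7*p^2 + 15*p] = 4*p^3 - 21*p^2 + 14*p + 15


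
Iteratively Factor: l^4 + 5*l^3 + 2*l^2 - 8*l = (l - 1)*(l^3 + 6*l^2 + 8*l) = l*(l - 1)*(l^2 + 6*l + 8) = l*(l - 1)*(l + 4)*(l + 2)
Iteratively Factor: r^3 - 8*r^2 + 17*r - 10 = (r - 2)*(r^2 - 6*r + 5) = (r - 2)*(r - 1)*(r - 5)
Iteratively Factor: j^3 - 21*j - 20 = (j - 5)*(j^2 + 5*j + 4) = (j - 5)*(j + 4)*(j + 1)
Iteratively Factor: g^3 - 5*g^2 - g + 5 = (g + 1)*(g^2 - 6*g + 5) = (g - 5)*(g + 1)*(g - 1)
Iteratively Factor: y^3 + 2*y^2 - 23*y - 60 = (y + 3)*(y^2 - y - 20) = (y + 3)*(y + 4)*(y - 5)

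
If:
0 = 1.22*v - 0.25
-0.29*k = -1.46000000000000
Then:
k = 5.03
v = 0.20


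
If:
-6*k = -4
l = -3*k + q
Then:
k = 2/3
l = q - 2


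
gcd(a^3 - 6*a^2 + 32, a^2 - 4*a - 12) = a + 2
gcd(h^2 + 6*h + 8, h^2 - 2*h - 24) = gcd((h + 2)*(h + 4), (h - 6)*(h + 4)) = h + 4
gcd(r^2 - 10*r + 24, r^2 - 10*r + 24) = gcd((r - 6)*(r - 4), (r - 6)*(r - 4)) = r^2 - 10*r + 24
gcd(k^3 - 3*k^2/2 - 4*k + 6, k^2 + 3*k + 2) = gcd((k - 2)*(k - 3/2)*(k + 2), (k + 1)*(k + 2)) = k + 2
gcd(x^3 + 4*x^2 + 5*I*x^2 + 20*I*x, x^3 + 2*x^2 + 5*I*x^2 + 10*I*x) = x^2 + 5*I*x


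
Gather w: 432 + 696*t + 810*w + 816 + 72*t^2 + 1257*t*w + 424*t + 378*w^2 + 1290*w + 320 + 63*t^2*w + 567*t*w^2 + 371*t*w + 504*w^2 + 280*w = 72*t^2 + 1120*t + w^2*(567*t + 882) + w*(63*t^2 + 1628*t + 2380) + 1568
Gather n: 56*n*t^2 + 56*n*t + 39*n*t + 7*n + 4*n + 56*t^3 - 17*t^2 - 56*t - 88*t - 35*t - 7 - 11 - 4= n*(56*t^2 + 95*t + 11) + 56*t^3 - 17*t^2 - 179*t - 22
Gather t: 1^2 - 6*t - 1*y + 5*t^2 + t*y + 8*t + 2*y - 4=5*t^2 + t*(y + 2) + y - 3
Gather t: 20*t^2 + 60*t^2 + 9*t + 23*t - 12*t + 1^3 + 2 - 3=80*t^2 + 20*t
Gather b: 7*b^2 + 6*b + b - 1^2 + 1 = 7*b^2 + 7*b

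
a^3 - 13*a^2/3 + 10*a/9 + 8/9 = (a - 4)*(a - 2/3)*(a + 1/3)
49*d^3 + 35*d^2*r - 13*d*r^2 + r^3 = (-7*d + r)^2*(d + r)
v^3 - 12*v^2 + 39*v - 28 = (v - 7)*(v - 4)*(v - 1)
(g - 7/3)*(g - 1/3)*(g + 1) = g^3 - 5*g^2/3 - 17*g/9 + 7/9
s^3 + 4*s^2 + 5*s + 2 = (s + 1)^2*(s + 2)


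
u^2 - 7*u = u*(u - 7)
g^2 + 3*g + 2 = (g + 1)*(g + 2)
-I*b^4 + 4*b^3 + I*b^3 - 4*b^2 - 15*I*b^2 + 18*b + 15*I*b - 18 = (b - 3*I)*(b + I)*(b + 6*I)*(-I*b + I)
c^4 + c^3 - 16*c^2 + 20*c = c*(c - 2)^2*(c + 5)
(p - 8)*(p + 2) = p^2 - 6*p - 16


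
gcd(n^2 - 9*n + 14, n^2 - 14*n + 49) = n - 7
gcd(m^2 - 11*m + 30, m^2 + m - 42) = m - 6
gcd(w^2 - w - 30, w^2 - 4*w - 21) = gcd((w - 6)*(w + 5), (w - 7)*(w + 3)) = 1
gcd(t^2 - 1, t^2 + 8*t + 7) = t + 1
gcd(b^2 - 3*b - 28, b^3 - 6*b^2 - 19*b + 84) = b^2 - 3*b - 28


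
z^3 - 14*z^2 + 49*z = z*(z - 7)^2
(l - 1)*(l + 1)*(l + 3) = l^3 + 3*l^2 - l - 3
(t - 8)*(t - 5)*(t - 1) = t^3 - 14*t^2 + 53*t - 40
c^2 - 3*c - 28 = (c - 7)*(c + 4)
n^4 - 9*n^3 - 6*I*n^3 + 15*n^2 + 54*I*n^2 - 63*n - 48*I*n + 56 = (n - 8)*(n - 7*I)*(-I*n + 1)*(I*n - I)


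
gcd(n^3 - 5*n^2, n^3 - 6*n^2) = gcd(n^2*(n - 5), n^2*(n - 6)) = n^2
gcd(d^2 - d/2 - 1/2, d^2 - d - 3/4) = d + 1/2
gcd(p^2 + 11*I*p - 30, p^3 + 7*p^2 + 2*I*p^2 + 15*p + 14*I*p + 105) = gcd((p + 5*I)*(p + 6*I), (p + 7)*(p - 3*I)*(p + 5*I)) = p + 5*I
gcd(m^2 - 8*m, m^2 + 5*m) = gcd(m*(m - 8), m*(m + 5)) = m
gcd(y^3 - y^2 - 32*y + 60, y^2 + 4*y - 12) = y^2 + 4*y - 12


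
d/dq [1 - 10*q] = -10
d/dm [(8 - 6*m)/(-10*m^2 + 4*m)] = (-15*m^2 + 40*m - 8)/(m^2*(25*m^2 - 20*m + 4))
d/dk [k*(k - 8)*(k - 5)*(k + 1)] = 4*k^3 - 36*k^2 + 54*k + 40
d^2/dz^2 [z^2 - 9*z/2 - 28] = 2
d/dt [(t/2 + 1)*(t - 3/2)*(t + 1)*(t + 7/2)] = 2*t^3 + 15*t^2/2 + 11*t/4 - 47/8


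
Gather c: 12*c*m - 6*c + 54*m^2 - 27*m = c*(12*m - 6) + 54*m^2 - 27*m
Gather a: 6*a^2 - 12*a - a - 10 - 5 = 6*a^2 - 13*a - 15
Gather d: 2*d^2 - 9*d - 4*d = 2*d^2 - 13*d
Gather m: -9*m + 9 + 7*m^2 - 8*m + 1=7*m^2 - 17*m + 10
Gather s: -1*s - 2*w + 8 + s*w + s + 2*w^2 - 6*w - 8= s*w + 2*w^2 - 8*w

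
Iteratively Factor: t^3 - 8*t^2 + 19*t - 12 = (t - 1)*(t^2 - 7*t + 12) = (t - 4)*(t - 1)*(t - 3)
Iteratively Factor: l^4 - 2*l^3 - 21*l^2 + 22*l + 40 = (l - 5)*(l^3 + 3*l^2 - 6*l - 8) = (l - 5)*(l + 1)*(l^2 + 2*l - 8) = (l - 5)*(l + 1)*(l + 4)*(l - 2)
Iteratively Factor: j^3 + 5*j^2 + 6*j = (j + 2)*(j^2 + 3*j) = j*(j + 2)*(j + 3)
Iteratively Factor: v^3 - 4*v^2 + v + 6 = (v - 2)*(v^2 - 2*v - 3) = (v - 2)*(v + 1)*(v - 3)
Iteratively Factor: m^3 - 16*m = (m + 4)*(m^2 - 4*m) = m*(m + 4)*(m - 4)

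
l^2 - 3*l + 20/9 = (l - 5/3)*(l - 4/3)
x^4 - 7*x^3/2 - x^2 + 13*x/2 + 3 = (x - 3)*(x - 2)*(x + 1/2)*(x + 1)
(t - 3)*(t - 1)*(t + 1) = t^3 - 3*t^2 - t + 3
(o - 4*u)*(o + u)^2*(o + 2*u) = o^4 - 11*o^2*u^2 - 18*o*u^3 - 8*u^4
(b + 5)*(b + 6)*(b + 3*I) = b^3 + 11*b^2 + 3*I*b^2 + 30*b + 33*I*b + 90*I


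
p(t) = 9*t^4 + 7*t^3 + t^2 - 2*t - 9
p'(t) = 36*t^3 + 21*t^2 + 2*t - 2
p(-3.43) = 972.87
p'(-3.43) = -1214.53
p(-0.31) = -8.41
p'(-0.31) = -1.67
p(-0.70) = -7.35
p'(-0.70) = -5.46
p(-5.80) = 8855.30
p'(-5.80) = -6331.19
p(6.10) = 14066.13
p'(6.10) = 8962.93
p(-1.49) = 17.40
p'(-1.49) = -77.44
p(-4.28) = 2489.13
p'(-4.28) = -2448.37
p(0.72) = -4.89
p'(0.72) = 23.76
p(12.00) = 198831.00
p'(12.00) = 65254.00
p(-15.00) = 432246.00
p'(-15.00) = -116807.00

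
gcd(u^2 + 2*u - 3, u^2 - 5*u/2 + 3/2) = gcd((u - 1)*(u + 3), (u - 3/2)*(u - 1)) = u - 1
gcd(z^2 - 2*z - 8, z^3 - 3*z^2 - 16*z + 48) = z - 4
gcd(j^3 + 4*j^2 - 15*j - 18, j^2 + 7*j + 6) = j^2 + 7*j + 6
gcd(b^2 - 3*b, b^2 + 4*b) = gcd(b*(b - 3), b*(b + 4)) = b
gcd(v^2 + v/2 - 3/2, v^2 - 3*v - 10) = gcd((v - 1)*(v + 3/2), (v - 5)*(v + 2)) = 1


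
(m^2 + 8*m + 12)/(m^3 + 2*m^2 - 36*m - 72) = 1/(m - 6)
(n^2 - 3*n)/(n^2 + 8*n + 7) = n*(n - 3)/(n^2 + 8*n + 7)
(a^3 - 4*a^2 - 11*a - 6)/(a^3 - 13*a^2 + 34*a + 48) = (a + 1)/(a - 8)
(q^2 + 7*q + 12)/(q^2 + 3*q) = (q + 4)/q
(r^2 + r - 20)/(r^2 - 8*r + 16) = (r + 5)/(r - 4)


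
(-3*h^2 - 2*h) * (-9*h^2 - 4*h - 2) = 27*h^4 + 30*h^3 + 14*h^2 + 4*h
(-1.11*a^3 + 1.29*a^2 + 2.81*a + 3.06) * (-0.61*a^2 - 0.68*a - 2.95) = 0.6771*a^5 - 0.0320999999999999*a^4 + 0.683200000000001*a^3 - 7.5829*a^2 - 10.3703*a - 9.027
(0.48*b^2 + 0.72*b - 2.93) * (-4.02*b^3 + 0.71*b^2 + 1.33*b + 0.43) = -1.9296*b^5 - 2.5536*b^4 + 12.9282*b^3 - 0.9163*b^2 - 3.5873*b - 1.2599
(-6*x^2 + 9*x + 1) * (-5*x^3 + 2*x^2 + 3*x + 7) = 30*x^5 - 57*x^4 - 5*x^3 - 13*x^2 + 66*x + 7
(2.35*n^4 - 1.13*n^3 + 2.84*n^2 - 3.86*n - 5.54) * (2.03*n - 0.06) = 4.7705*n^5 - 2.4349*n^4 + 5.833*n^3 - 8.0062*n^2 - 11.0146*n + 0.3324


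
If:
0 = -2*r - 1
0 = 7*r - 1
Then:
No Solution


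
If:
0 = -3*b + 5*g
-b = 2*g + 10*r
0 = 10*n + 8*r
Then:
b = -50*r/11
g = -30*r/11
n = -4*r/5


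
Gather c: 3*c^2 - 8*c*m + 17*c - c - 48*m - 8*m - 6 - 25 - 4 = 3*c^2 + c*(16 - 8*m) - 56*m - 35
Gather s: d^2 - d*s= d^2 - d*s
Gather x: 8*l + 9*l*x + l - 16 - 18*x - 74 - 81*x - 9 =9*l + x*(9*l - 99) - 99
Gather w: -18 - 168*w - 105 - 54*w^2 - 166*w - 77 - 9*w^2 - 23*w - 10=-63*w^2 - 357*w - 210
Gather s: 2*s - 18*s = -16*s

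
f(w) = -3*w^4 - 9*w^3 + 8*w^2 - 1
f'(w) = -12*w^3 - 27*w^2 + 16*w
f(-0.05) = -0.98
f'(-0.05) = -0.87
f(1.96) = -82.31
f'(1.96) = -162.72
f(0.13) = -0.89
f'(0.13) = 1.60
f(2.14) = -115.48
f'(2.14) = -207.01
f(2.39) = -176.05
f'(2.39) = -279.81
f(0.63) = -0.55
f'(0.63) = -3.64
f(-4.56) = -278.40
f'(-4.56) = 503.44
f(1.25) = -13.40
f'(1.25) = -45.62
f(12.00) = -76609.00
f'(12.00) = -24432.00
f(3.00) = -415.00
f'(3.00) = -519.00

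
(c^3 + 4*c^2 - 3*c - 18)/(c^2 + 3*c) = c + 1 - 6/c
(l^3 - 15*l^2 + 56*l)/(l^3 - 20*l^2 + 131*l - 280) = l/(l - 5)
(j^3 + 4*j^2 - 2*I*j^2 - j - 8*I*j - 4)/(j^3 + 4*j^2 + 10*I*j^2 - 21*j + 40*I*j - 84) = (j^2 - 2*I*j - 1)/(j^2 + 10*I*j - 21)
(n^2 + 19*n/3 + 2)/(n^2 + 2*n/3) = (3*n^2 + 19*n + 6)/(n*(3*n + 2))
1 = 1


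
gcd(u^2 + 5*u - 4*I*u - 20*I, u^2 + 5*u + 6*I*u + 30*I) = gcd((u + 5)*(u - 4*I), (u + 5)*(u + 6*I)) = u + 5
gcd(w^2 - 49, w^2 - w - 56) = w + 7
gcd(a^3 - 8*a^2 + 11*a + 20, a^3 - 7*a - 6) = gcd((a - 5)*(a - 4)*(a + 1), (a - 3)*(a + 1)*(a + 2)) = a + 1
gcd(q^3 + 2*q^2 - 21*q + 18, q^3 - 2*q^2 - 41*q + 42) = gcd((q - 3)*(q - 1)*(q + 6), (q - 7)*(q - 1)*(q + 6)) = q^2 + 5*q - 6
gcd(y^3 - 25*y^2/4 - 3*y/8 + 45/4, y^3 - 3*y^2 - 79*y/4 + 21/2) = y - 6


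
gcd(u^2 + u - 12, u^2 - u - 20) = u + 4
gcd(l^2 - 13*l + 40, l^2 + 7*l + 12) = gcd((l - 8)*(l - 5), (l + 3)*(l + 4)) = 1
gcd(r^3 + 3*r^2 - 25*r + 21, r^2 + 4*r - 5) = r - 1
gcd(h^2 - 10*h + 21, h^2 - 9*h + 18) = h - 3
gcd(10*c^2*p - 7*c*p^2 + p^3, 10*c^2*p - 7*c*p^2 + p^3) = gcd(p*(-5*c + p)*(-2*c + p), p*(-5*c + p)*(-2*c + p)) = 10*c^2*p - 7*c*p^2 + p^3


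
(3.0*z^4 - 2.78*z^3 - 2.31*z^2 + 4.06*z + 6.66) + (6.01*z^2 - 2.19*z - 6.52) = 3.0*z^4 - 2.78*z^3 + 3.7*z^2 + 1.87*z + 0.140000000000001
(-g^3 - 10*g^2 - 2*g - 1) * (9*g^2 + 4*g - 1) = -9*g^5 - 94*g^4 - 57*g^3 - 7*g^2 - 2*g + 1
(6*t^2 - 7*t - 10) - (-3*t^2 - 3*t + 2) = 9*t^2 - 4*t - 12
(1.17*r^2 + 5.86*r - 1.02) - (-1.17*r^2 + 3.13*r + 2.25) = 2.34*r^2 + 2.73*r - 3.27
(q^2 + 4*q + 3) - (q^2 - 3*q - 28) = 7*q + 31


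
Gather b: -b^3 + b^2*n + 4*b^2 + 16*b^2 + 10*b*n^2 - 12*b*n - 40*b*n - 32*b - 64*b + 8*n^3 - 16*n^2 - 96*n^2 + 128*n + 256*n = -b^3 + b^2*(n + 20) + b*(10*n^2 - 52*n - 96) + 8*n^3 - 112*n^2 + 384*n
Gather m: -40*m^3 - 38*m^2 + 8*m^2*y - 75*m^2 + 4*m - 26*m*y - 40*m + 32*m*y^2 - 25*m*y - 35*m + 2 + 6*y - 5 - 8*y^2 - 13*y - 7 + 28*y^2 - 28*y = -40*m^3 + m^2*(8*y - 113) + m*(32*y^2 - 51*y - 71) + 20*y^2 - 35*y - 10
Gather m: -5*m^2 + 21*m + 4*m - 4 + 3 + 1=-5*m^2 + 25*m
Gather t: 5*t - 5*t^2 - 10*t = -5*t^2 - 5*t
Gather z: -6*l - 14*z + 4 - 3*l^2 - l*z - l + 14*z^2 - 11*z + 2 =-3*l^2 - 7*l + 14*z^2 + z*(-l - 25) + 6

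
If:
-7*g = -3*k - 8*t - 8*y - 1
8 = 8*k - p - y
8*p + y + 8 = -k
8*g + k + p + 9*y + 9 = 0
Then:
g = -583*y/520 - 569/520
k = 7*y/65 + 56/65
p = -9*y/65 - 72/65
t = -8409*y/4160 - 5847/4160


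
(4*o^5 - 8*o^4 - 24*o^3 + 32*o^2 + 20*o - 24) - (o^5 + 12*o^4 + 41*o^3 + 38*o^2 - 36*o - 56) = 3*o^5 - 20*o^4 - 65*o^3 - 6*o^2 + 56*o + 32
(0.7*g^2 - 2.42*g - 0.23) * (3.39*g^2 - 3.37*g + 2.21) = 2.373*g^4 - 10.5628*g^3 + 8.9227*g^2 - 4.5731*g - 0.5083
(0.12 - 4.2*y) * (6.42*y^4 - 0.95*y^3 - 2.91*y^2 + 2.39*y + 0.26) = -26.964*y^5 + 4.7604*y^4 + 12.108*y^3 - 10.3872*y^2 - 0.8052*y + 0.0312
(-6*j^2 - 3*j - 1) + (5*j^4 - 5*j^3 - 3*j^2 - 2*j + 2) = 5*j^4 - 5*j^3 - 9*j^2 - 5*j + 1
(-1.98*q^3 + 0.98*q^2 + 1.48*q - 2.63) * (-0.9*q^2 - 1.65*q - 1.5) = 1.782*q^5 + 2.385*q^4 + 0.0209999999999997*q^3 - 1.545*q^2 + 2.1195*q + 3.945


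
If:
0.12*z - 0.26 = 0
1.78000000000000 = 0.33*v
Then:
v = 5.39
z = 2.17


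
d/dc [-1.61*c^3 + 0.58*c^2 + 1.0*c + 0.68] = -4.83*c^2 + 1.16*c + 1.0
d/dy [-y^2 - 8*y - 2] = -2*y - 8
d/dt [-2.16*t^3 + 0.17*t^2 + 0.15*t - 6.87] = -6.48*t^2 + 0.34*t + 0.15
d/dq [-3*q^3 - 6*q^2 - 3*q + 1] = -9*q^2 - 12*q - 3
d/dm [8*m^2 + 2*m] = 16*m + 2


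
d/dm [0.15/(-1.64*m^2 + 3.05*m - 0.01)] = (0.492*m - 0.4575)/(1.64*m^2 - 3.05*m + 0.01)^2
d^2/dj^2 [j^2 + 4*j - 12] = 2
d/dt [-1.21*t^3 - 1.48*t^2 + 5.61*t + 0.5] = -3.63*t^2 - 2.96*t + 5.61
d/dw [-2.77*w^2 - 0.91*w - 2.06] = -5.54*w - 0.91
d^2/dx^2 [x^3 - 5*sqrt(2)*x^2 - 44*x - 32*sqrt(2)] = 6*x - 10*sqrt(2)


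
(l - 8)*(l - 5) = l^2 - 13*l + 40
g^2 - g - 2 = (g - 2)*(g + 1)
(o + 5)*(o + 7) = o^2 + 12*o + 35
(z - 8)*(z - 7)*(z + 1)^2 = z^4 - 13*z^3 + 27*z^2 + 97*z + 56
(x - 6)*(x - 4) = x^2 - 10*x + 24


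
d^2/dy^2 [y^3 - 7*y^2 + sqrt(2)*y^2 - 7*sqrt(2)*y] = 6*y - 14 + 2*sqrt(2)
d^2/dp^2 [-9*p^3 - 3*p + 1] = -54*p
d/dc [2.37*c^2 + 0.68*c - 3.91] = 4.74*c + 0.68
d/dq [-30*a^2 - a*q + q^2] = -a + 2*q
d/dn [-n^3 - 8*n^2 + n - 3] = -3*n^2 - 16*n + 1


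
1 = 1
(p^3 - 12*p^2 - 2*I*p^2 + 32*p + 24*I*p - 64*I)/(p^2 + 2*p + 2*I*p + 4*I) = (p^3 + p^2*(-12 - 2*I) + p*(32 + 24*I) - 64*I)/(p^2 + p*(2 + 2*I) + 4*I)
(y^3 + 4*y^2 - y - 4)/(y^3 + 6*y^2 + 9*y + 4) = (y - 1)/(y + 1)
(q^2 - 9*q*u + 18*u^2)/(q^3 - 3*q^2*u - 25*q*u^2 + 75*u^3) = (q - 6*u)/(q^2 - 25*u^2)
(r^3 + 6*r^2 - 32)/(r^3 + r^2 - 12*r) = (r^2 + 2*r - 8)/(r*(r - 3))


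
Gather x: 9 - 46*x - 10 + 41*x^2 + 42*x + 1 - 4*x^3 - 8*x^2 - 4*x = -4*x^3 + 33*x^2 - 8*x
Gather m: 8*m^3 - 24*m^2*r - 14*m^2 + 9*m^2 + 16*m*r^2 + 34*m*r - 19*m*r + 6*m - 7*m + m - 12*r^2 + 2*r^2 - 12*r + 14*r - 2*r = 8*m^3 + m^2*(-24*r - 5) + m*(16*r^2 + 15*r) - 10*r^2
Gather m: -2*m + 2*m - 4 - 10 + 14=0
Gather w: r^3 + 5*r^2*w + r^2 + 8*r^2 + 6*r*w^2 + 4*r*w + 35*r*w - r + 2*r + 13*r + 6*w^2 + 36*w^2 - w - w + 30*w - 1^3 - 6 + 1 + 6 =r^3 + 9*r^2 + 14*r + w^2*(6*r + 42) + w*(5*r^2 + 39*r + 28)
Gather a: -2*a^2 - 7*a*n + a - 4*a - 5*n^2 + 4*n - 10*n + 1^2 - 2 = -2*a^2 + a*(-7*n - 3) - 5*n^2 - 6*n - 1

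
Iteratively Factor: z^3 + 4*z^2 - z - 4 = (z + 4)*(z^2 - 1) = (z - 1)*(z + 4)*(z + 1)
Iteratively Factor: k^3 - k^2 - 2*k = (k)*(k^2 - k - 2) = k*(k - 2)*(k + 1)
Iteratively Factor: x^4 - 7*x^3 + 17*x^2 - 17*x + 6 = (x - 2)*(x^3 - 5*x^2 + 7*x - 3) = (x - 3)*(x - 2)*(x^2 - 2*x + 1) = (x - 3)*(x - 2)*(x - 1)*(x - 1)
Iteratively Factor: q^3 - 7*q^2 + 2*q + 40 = (q - 5)*(q^2 - 2*q - 8) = (q - 5)*(q - 4)*(q + 2)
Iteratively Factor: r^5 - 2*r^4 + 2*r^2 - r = (r - 1)*(r^4 - r^3 - r^2 + r) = (r - 1)^2*(r^3 - r) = (r - 1)^2*(r + 1)*(r^2 - r) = (r - 1)^3*(r + 1)*(r)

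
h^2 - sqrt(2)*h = h*(h - sqrt(2))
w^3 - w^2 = w^2*(w - 1)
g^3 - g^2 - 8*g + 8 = (g - 1)*(g - 2*sqrt(2))*(g + 2*sqrt(2))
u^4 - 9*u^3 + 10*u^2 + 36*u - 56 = (u - 7)*(u - 2)^2*(u + 2)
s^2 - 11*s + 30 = (s - 6)*(s - 5)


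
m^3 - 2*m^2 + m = m*(m - 1)^2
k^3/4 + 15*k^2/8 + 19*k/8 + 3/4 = (k/4 + 1/4)*(k + 1/2)*(k + 6)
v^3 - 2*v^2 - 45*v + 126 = (v - 6)*(v - 3)*(v + 7)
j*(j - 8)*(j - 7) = j^3 - 15*j^2 + 56*j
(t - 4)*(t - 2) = t^2 - 6*t + 8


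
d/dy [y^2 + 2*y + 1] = 2*y + 2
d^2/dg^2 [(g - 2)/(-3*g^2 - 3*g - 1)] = 6*(-3*(g - 2)*(2*g + 1)^2 + (3*g - 1)*(3*g^2 + 3*g + 1))/(3*g^2 + 3*g + 1)^3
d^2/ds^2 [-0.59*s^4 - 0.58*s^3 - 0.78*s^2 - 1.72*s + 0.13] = -7.08*s^2 - 3.48*s - 1.56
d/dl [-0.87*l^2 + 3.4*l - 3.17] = 3.4 - 1.74*l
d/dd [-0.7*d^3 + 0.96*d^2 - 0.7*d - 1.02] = -2.1*d^2 + 1.92*d - 0.7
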